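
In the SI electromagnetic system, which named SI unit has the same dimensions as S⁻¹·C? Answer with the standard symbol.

Wb

S = kg⁻¹·m⁻²·s³·A².
So S⁻¹ = kg·m²·s⁻³·A⁻².
C = s·A.
Combining: S⁻¹·C = (kg·m²·s⁻³·A⁻²) · (s·A) = kg·m²·s⁻²·A⁻¹.
kg·m²·s⁻²·A⁻¹ is the base-SI form of the weber.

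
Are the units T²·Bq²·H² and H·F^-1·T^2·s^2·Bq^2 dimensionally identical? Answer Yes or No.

Left side:
  T = Wb/m² (flux density = flux per area),
      = kg·s⁻²·A⁻¹.
  So T² = kg²·s⁻⁴·A⁻².
  Bq = 1/s = s⁻¹ (activity is decays per second).
  So Bq² = s⁻².
  H = Wb/A (inductance = flux per current),
      = kg·m²·s⁻²·A⁻².
  So H² = kg²·m⁴·s⁻⁴·A⁻⁴.
  Combining: T²·Bq²·H² = (kg²·s⁻⁴·A⁻²) · s⁻² · (kg²·m⁴·s⁻⁴·A⁻⁴) = kg⁴·m⁴·s⁻¹⁰·A⁻⁶.
Right side:
  H = Wb/A (inductance = flux per current),
      = kg·m²·s⁻²·A⁻².
  F = C/V (capacitance = charge per voltage),
      = A·s/(kg·m²·s⁻³·A⁻¹) (substituting C and V),
      = kg⁻¹·m⁻²·s⁴·A².
  So F⁻¹ = kg·m²·s⁻⁴·A⁻².
  T = Wb/m² (flux density = flux per area),
      = kg·s⁻²·A⁻¹.
  So T² = kg²·s⁻⁴·A⁻².
  Bq = 1/s = s⁻¹ (activity is decays per second).
  So Bq² = s⁻².
  Combining: H·F⁻¹·T²·s²·Bq² = (kg·m²·s⁻²·A⁻²) · (kg·m²·s⁻⁴·A⁻²) · (kg²·s⁻⁴·A⁻²) · s² · s⁻² = kg⁴·m⁴·s⁻¹⁰·A⁻⁶.
Both reduce to kg⁴·m⁴·s⁻¹⁰·A⁻⁶.

Yes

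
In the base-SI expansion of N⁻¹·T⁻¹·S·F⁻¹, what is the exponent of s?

N = kg·m·s⁻².
So N⁻¹ = kg⁻¹·m⁻¹·s².
T = kg·s⁻²·A⁻¹.
So T⁻¹ = kg⁻¹·s²·A.
S = kg⁻¹·m⁻²·s³·A².
F = kg⁻¹·m⁻²·s⁴·A².
So F⁻¹ = kg·m²·s⁻⁴·A⁻².
Combining: N⁻¹·T⁻¹·S·F⁻¹ = (kg⁻¹·m⁻¹·s²) · (kg⁻¹·s²·A) · (kg⁻¹·m⁻²·s³·A²) · (kg·m²·s⁻⁴·A⁻²) = kg⁻²·m⁻¹·s³·A.
The exponent of s is 3.

3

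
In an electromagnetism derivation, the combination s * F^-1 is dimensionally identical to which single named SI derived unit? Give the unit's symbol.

Ω

F = C/V (capacitance = charge per voltage),
    = A·s/(kg·m²·s⁻³·A⁻¹) (substituting C and V),
    = kg⁻¹·m⁻²·s⁴·A².
So F⁻¹ = kg·m²·s⁻⁴·A⁻².
Combining: s·F⁻¹ = s · (kg·m²·s⁻⁴·A⁻²) = kg·m²·s⁻³·A⁻².
kg·m²·s⁻³·A⁻² is the base-SI form of the ohm.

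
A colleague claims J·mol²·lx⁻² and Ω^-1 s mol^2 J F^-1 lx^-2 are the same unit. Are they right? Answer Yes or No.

Yes

Left side:
  J = N·m (work = force × distance),
      = kg·m²·s⁻².
  lx = lm/m² (illuminance = luminous flux per area),
      = m⁻²·cd.
  So lx⁻² = m⁴·cd⁻².
  Combining: J·mol²·lx⁻² = (kg·m²·s⁻²) · mol² · (m⁴·cd⁻²) = kg·m⁶·s⁻²·mol²·cd⁻².
Right side:
  Ω = V/A (resistance = voltage per current),
      = kg·m²·s⁻³·A⁻².
  So Ω⁻¹ = kg⁻¹·m⁻²·s³·A².
  J = N·m (work = force × distance),
      = kg·m²·s⁻².
  F = C/V (capacitance = charge per voltage),
      = A·s/(kg·m²·s⁻³·A⁻¹) (substituting C and V),
      = kg⁻¹·m⁻²·s⁴·A².
  So F⁻¹ = kg·m²·s⁻⁴·A⁻².
  lx = lm/m² (illuminance = luminous flux per area),
      = m⁻²·cd.
  So lx⁻² = m⁴·cd⁻².
  Combining: Ω⁻¹·s·mol²·J·F⁻¹·lx⁻² = (kg⁻¹·m⁻²·s³·A²) · s · mol² · (kg·m²·s⁻²) · (kg·m²·s⁻⁴·A⁻²) · (m⁴·cd⁻²) = kg·m⁶·s⁻²·mol²·cd⁻².
Both reduce to kg·m⁶·s⁻²·mol²·cd⁻².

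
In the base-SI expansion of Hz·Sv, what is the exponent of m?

Hz = s⁻¹.
Sv = m²·s⁻².
Combining: Hz·Sv = s⁻¹ · (m²·s⁻²) = m²·s⁻³.
The exponent of m is 2.

2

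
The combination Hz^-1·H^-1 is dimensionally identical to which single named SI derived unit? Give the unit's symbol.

Hz = 1/s = s⁻¹ (frequency is cycles per second).
So Hz⁻¹ = s.
H = Wb/A (inductance = flux per current),
    = kg·m²·s⁻²·A⁻².
So H⁻¹ = kg⁻¹·m⁻²·s²·A².
Combining: Hz⁻¹·H⁻¹ = s · (kg⁻¹·m⁻²·s²·A²) = kg⁻¹·m⁻²·s³·A².
kg⁻¹·m⁻²·s³·A² is the base-SI form of the siemens.

S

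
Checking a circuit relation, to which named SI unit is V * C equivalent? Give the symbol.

V = W/A (potential = power per current),
    = kg·m²·s⁻³·A⁻¹.
C = A·s = s·A (charge = current × time).
Combining: V·C = (kg·m²·s⁻³·A⁻¹) · (s·A) = kg·m²·s⁻².
kg·m²·s⁻² is the base-SI form of the joule.

J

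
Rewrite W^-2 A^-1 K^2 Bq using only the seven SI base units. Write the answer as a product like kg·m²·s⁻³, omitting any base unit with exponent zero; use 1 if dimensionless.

kg⁻²·m⁻⁴·s⁵·A⁻¹·K²

W = J/s (power = energy per time),
    = kg·m²·s⁻³.
So W⁻² = kg⁻²·m⁻⁴·s⁶.
Bq = 1/s = s⁻¹ (activity is decays per second).
Combining: W⁻²·A⁻¹·K²·Bq = (kg⁻²·m⁻⁴·s⁶) · A⁻¹ · K² · s⁻¹ = kg⁻²·m⁻⁴·s⁵·A⁻¹·K².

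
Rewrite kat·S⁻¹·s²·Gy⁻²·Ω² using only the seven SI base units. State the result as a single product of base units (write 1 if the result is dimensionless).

kat = s⁻¹·mol.
S = kg⁻¹·m⁻²·s³·A².
So S⁻¹ = kg·m²·s⁻³·A⁻².
Gy = m²·s⁻².
So Gy⁻² = m⁻⁴·s⁴.
Ω = kg·m²·s⁻³·A⁻².
So Ω² = kg²·m⁴·s⁻⁶·A⁻⁴.
Combining: kat·S⁻¹·s²·Gy⁻²·Ω² = (s⁻¹·mol) · (kg·m²·s⁻³·A⁻²) · s² · (m⁻⁴·s⁴) · (kg²·m⁴·s⁻⁶·A⁻⁴) = kg³·m²·s⁻⁴·A⁻⁶·mol.

kg³·m²·s⁻⁴·A⁻⁶·mol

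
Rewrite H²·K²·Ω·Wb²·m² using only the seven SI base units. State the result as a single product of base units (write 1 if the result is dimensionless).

kg⁵·m¹²·s⁻¹¹·A⁻⁸·K²

H = kg·m²·s⁻²·A⁻².
So H² = kg²·m⁴·s⁻⁴·A⁻⁴.
Ω = kg·m²·s⁻³·A⁻².
Wb = kg·m²·s⁻²·A⁻¹.
So Wb² = kg²·m⁴·s⁻⁴·A⁻².
Combining: H²·K²·Ω·Wb²·m² = (kg²·m⁴·s⁻⁴·A⁻⁴) · K² · (kg·m²·s⁻³·A⁻²) · (kg²·m⁴·s⁻⁴·A⁻²) · m² = kg⁵·m¹²·s⁻¹¹·A⁻⁸·K².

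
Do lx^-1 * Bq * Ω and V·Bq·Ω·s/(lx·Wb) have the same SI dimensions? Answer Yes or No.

Yes

Left side:
  lx = lm/m² (illuminance = luminous flux per area),
      = m⁻²·cd.
  So lx⁻¹ = m²·cd⁻¹.
  Bq = 1/s = s⁻¹ (activity is decays per second).
  Ω = V/A (resistance = voltage per current),
      = kg·m²·s⁻³·A⁻².
  Combining: lx⁻¹·Bq·Ω = (m²·cd⁻¹) · s⁻¹ · (kg·m²·s⁻³·A⁻²) = kg·m⁴·s⁻⁴·A⁻²·cd⁻¹.
Right side:
  V = W/A (potential = power per current),
      = kg·m²·s⁻³·A⁻¹.
  Bq = 1/s = s⁻¹ (activity is decays per second).
  lx = lm/m² (illuminance = luminous flux per area),
      = m⁻²·cd.
  So lx⁻¹ = m²·cd⁻¹.
  Wb = V·s (flux: a volt is a weber per second),
      = kg·m²·s⁻²·A⁻¹.
  So Wb⁻¹ = kg⁻¹·m⁻²·s²·A.
  Ω = V/A (resistance = voltage per current),
      = kg·m²·s⁻³·A⁻².
  Combining: V·Bq·lx⁻¹·Wb⁻¹·Ω·s = (kg·m²·s⁻³·A⁻¹) · s⁻¹ · (m²·cd⁻¹) · (kg⁻¹·m⁻²·s²·A) · (kg·m²·s⁻³·A⁻²) · s = kg·m⁴·s⁻⁴·A⁻²·cd⁻¹.
Both reduce to kg·m⁴·s⁻⁴·A⁻²·cd⁻¹.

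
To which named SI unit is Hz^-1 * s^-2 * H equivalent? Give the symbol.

Hz = 1/s = s⁻¹ (frequency is cycles per second).
So Hz⁻¹ = s.
H = Wb/A (inductance = flux per current),
    = kg·m²·s⁻²·A⁻².
Combining: Hz⁻¹·s⁻²·H = s · s⁻² · (kg·m²·s⁻²·A⁻²) = kg·m²·s⁻³·A⁻².
kg·m²·s⁻³·A⁻² is the base-SI form of the ohm.

Ω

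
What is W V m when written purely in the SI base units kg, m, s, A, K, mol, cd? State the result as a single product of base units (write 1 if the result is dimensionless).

W = kg·m²·s⁻³.
V = kg·m²·s⁻³·A⁻¹.
Combining: W·V·m = (kg·m²·s⁻³) · (kg·m²·s⁻³·A⁻¹) · m = kg²·m⁵·s⁻⁶·A⁻¹.

kg²·m⁵·s⁻⁶·A⁻¹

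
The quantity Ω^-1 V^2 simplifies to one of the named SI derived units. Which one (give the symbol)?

W

Ω = V/A (resistance = voltage per current),
    = kg·m²·s⁻³·A⁻².
So Ω⁻¹ = kg⁻¹·m⁻²·s³·A².
V = W/A (potential = power per current),
    = kg·m²·s⁻³·A⁻¹.
So V² = kg²·m⁴·s⁻⁶·A⁻².
Combining: Ω⁻¹·V² = (kg⁻¹·m⁻²·s³·A²) · (kg²·m⁴·s⁻⁶·A⁻²) = kg·m²·s⁻³.
kg·m²·s⁻³ is the base-SI form of the watt.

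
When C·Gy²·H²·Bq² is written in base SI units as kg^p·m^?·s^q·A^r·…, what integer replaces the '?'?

8

C = A·s = s·A (charge = current × time).
Gy = J/kg (absorbed dose = energy per mass),
    = m²·s⁻².
So Gy² = m⁴·s⁻⁴.
H = Wb/A (inductance = flux per current),
    = kg·m²·s⁻²·A⁻².
So H² = kg²·m⁴·s⁻⁴·A⁻⁴.
Bq = 1/s = s⁻¹ (activity is decays per second).
So Bq² = s⁻².
Combining: C·Gy²·H²·Bq² = (s·A) · (m⁴·s⁻⁴) · (kg²·m⁴·s⁻⁴·A⁻⁴) · s⁻² = kg²·m⁸·s⁻⁹·A⁻³.
The exponent of m is 8.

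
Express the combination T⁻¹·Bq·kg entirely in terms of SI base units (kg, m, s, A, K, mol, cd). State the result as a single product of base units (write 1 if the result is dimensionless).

T = Wb/m² (flux density = flux per area),
    = kg·s⁻²·A⁻¹.
So T⁻¹ = kg⁻¹·s²·A.
Bq = 1/s = s⁻¹ (activity is decays per second).
Combining: T⁻¹·Bq·kg = (kg⁻¹·s²·A) · s⁻¹ · kg = s·A.

s·A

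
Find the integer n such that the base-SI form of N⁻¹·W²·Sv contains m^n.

5

N = kg·m/s² = kg·m·s⁻² (force = mass × acceleration).
So N⁻¹ = kg⁻¹·m⁻¹·s².
W = J/s (power = energy per time),
    = kg·m²·s⁻³.
So W² = kg²·m⁴·s⁻⁶.
Sv = J/kg (equivalent dose = energy per mass),
    = m²·s⁻².
Combining: N⁻¹·W²·Sv = (kg⁻¹·m⁻¹·s²) · (kg²·m⁴·s⁻⁶) · (m²·s⁻²) = kg·m⁵·s⁻⁶.
The exponent of m is 5.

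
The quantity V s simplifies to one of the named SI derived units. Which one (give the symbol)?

Wb

V = kg·m²·s⁻³·A⁻¹.
Combining: V·s = (kg·m²·s⁻³·A⁻¹) · s = kg·m²·s⁻²·A⁻¹.
kg·m²·s⁻²·A⁻¹ is the base-SI form of the weber.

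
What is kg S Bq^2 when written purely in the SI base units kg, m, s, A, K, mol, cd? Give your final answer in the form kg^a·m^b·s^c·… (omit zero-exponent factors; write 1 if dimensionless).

m⁻²·s·A²

S = 1/Ω (conductance is reciprocal resistance),
    = kg⁻¹·m⁻²·s³·A².
Bq = 1/s = s⁻¹ (activity is decays per second).
So Bq² = s⁻².
Combining: kg·S·Bq² = kg · (kg⁻¹·m⁻²·s³·A²) · s⁻² = m⁻²·s·A².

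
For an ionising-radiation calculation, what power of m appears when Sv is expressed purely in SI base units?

Sv = m²·s⁻².
The exponent of m is 2.

2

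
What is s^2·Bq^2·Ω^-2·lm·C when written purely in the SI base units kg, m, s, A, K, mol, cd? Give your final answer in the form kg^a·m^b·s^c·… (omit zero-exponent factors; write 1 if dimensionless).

kg⁻²·m⁻⁴·s⁷·A⁵·cd

Bq = s⁻¹.
So Bq² = s⁻².
Ω = kg·m²·s⁻³·A⁻².
So Ω⁻² = kg⁻²·m⁻⁴·s⁶·A⁴.
lm = cd.
C = s·A.
Combining: s²·Bq²·Ω⁻²·lm·C = s² · s⁻² · (kg⁻²·m⁻⁴·s⁶·A⁴) · cd · (s·A) = kg⁻²·m⁻⁴·s⁷·A⁵·cd.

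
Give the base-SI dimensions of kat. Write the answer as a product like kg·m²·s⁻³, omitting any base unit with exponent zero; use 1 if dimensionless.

kat = mol/s = s⁻¹·mol (catalytic activity).

s⁻¹·mol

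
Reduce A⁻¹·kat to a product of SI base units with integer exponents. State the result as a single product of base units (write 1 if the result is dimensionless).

kat = s⁻¹·mol.
Combining: A⁻¹·kat = A⁻¹ · (s⁻¹·mol) = s⁻¹·A⁻¹·mol.

s⁻¹·A⁻¹·mol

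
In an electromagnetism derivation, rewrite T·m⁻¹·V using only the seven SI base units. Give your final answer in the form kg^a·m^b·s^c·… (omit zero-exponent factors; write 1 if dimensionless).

kg²·m·s⁻⁵·A⁻²

T = Wb/m² (flux density = flux per area),
    = kg·s⁻²·A⁻¹.
V = W/A (potential = power per current),
    = kg·m²·s⁻³·A⁻¹.
Combining: T·m⁻¹·V = (kg·s⁻²·A⁻¹) · m⁻¹ · (kg·m²·s⁻³·A⁻¹) = kg²·m·s⁻⁵·A⁻².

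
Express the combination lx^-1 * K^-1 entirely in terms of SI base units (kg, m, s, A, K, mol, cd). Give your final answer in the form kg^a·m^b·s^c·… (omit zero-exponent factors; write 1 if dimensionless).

m²·K⁻¹·cd⁻¹

lx = m⁻²·cd.
So lx⁻¹ = m²·cd⁻¹.
Combining: lx⁻¹·K⁻¹ = (m²·cd⁻¹) · K⁻¹ = m²·K⁻¹·cd⁻¹.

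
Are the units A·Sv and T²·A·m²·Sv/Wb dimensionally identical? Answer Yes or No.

No

Left side:
  Sv = m²·s⁻².
  Combining: A·Sv = A · (m²·s⁻²) = m²·s⁻²·A.
Right side:
  T = kg·s⁻²·A⁻¹.
  So T² = kg²·s⁻⁴·A⁻².
  Sv = m²·s⁻².
  Wb = kg·m²·s⁻²·A⁻¹.
  So Wb⁻¹ = kg⁻¹·m⁻²·s²·A.
  Combining: T²·A·m²·Sv·Wb⁻¹ = (kg²·s⁻⁴·A⁻²) · A · m² · (m²·s⁻²) · (kg⁻¹·m⁻²·s²·A) = kg·m²·s⁻⁴.
Left is m²·s⁻²·A; right is kg·m²·s⁻⁴ — different.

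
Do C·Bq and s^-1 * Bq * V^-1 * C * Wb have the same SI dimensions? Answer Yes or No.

Left side:
  C = A·s = s·A (charge = current × time).
  Bq = 1/s = s⁻¹ (activity is decays per second).
  Combining: C·Bq = (s·A) · s⁻¹ = A.
Right side:
  Bq = s⁻¹.
  V = kg·m²·s⁻³·A⁻¹.
  So V⁻¹ = kg⁻¹·m⁻²·s³·A.
  C = s·A.
  Wb = kg·m²·s⁻²·A⁻¹.
  Combining: s⁻¹·Bq·V⁻¹·C·Wb = s⁻¹ · s⁻¹ · (kg⁻¹·m⁻²·s³·A) · (s·A) · (kg·m²·s⁻²·A⁻¹) = A.
Both reduce to A.

Yes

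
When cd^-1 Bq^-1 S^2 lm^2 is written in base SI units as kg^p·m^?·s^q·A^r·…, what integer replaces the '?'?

Bq = s⁻¹.
So Bq⁻¹ = s.
S = kg⁻¹·m⁻²·s³·A².
So S² = kg⁻²·m⁻⁴·s⁶·A⁴.
lm = cd.
So lm² = cd².
Combining: cd⁻¹·Bq⁻¹·S²·lm² = cd⁻¹ · s · (kg⁻²·m⁻⁴·s⁶·A⁴) · cd² = kg⁻²·m⁻⁴·s⁷·A⁴·cd.
The exponent of m is -4.

-4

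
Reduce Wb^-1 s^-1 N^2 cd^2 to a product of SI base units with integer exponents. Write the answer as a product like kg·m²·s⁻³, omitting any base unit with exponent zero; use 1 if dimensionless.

Wb = V·s (flux: a volt is a weber per second),
    = kg·m²·s⁻²·A⁻¹.
So Wb⁻¹ = kg⁻¹·m⁻²·s²·A.
N = kg·m/s² = kg·m·s⁻² (force = mass × acceleration).
So N² = kg²·m²·s⁻⁴.
Combining: Wb⁻¹·s⁻¹·N²·cd² = (kg⁻¹·m⁻²·s²·A) · s⁻¹ · (kg²·m²·s⁻⁴) · cd² = kg·s⁻³·A·cd².

kg·s⁻³·A·cd²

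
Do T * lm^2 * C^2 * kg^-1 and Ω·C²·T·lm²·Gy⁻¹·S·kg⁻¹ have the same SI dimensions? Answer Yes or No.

No

Left side:
  T = kg·s⁻²·A⁻¹.
  lm = cd.
  So lm² = cd².
  C = s·A.
  So C² = s²·A².
  Combining: T·lm²·C²·kg⁻¹ = (kg·s⁻²·A⁻¹) · cd² · (s²·A²) · kg⁻¹ = A·cd².
Right side:
  Ω = V/A (resistance = voltage per current),
      = kg·m²·s⁻³·A⁻².
  C = A·s = s·A (charge = current × time).
  So C² = s²·A².
  T = Wb/m² (flux density = flux per area),
      = kg·s⁻²·A⁻¹.
  lm = cd·sr = cd (luminous flux; sr is dimensionless).
  So lm² = cd².
  Gy = J/kg (absorbed dose = energy per mass),
      = m²·s⁻².
  So Gy⁻¹ = m⁻²·s².
  S = 1/Ω (conductance is reciprocal resistance),
      = kg⁻¹·m⁻²·s³·A².
  Combining: Ω·C²·T·lm²·Gy⁻¹·S·kg⁻¹ = (kg·m²·s⁻³·A⁻²) · (s²·A²) · (kg·s⁻²·A⁻¹) · cd² · (m⁻²·s²) · (kg⁻¹·m⁻²·s³·A²) · kg⁻¹ = m⁻²·s²·A·cd².
Left is A·cd²; right is m⁻²·s²·A·cd² — different.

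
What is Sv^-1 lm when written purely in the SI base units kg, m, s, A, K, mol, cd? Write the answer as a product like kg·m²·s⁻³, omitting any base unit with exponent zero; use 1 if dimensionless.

Sv = J/kg (equivalent dose = energy per mass),
    = m²·s⁻².
So Sv⁻¹ = m⁻²·s².
lm = cd·sr = cd (luminous flux; sr is dimensionless).
Combining: Sv⁻¹·lm = (m⁻²·s²) · cd = m⁻²·s²·cd.

m⁻²·s²·cd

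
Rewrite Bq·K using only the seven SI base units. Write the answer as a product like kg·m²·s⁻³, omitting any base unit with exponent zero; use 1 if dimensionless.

s⁻¹·K

Bq = 1/s = s⁻¹ (activity is decays per second).
Combining: Bq·K = s⁻¹ · K = s⁻¹·K.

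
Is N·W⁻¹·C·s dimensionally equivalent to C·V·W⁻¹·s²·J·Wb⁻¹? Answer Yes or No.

No

Left side:
  N = kg·m·s⁻².
  W = kg·m²·s⁻³.
  So W⁻¹ = kg⁻¹·m⁻²·s³.
  C = s·A.
  Combining: N·W⁻¹·C·s = (kg·m·s⁻²) · (kg⁻¹·m⁻²·s³) · (s·A) · s = m⁻¹·s³·A.
Right side:
  C = A·s = s·A (charge = current × time).
  V = W/A (potential = power per current),
      = kg·m²·s⁻³·A⁻¹.
  W = J/s (power = energy per time),
      = kg·m²·s⁻³.
  So W⁻¹ = kg⁻¹·m⁻²·s³.
  J = N·m (work = force × distance),
      = kg·m²·s⁻².
  Wb = V·s (flux: a volt is a weber per second),
      = kg·m²·s⁻²·A⁻¹.
  So Wb⁻¹ = kg⁻¹·m⁻²·s²·A.
  Combining: C·V·W⁻¹·s²·J·Wb⁻¹ = (s·A) · (kg·m²·s⁻³·A⁻¹) · (kg⁻¹·m⁻²·s³) · s² · (kg·m²·s⁻²) · (kg⁻¹·m⁻²·s²·A) = s³·A.
Left is m⁻¹·s³·A; right is s³·A — different.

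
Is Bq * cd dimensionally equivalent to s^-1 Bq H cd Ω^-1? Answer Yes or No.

Left side:
  Bq = 1/s = s⁻¹ (activity is decays per second).
  Combining: Bq·cd = s⁻¹ · cd = s⁻¹·cd.
Right side:
  Bq = 1/s = s⁻¹ (activity is decays per second).
  H = Wb/A (inductance = flux per current),
      = kg·m²·s⁻²·A⁻².
  Ω = V/A (resistance = voltage per current),
      = kg·m²·s⁻³·A⁻².
  So Ω⁻¹ = kg⁻¹·m⁻²·s³·A².
  Combining: s⁻¹·Bq·H·cd·Ω⁻¹ = s⁻¹ · s⁻¹ · (kg·m²·s⁻²·A⁻²) · cd · (kg⁻¹·m⁻²·s³·A²) = s⁻¹·cd.
Both reduce to s⁻¹·cd.

Yes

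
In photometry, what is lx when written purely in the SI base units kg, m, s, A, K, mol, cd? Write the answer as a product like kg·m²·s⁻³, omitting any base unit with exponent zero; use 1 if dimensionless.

m⁻²·cd

lx = m⁻²·cd.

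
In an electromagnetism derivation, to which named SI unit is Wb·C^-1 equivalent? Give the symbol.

Ω

Wb = kg·m²·s⁻²·A⁻¹.
C = s·A.
So C⁻¹ = s⁻¹·A⁻¹.
Combining: Wb·C⁻¹ = (kg·m²·s⁻²·A⁻¹) · (s⁻¹·A⁻¹) = kg·m²·s⁻³·A⁻².
kg·m²·s⁻³·A⁻² is the base-SI form of the ohm.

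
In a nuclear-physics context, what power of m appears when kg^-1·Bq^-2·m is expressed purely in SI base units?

1

Bq = s⁻¹.
So Bq⁻² = s².
Combining: kg⁻¹·Bq⁻²·m = kg⁻¹ · s² · m = kg⁻¹·m·s².
The exponent of m is 1.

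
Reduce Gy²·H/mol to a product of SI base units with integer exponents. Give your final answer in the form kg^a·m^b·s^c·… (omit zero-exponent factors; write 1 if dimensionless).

Gy = J/kg (absorbed dose = energy per mass),
    = m²·s⁻².
So Gy² = m⁴·s⁻⁴.
H = Wb/A (inductance = flux per current),
    = kg·m²·s⁻²·A⁻².
Combining: Gy²·mol⁻¹·H = (m⁴·s⁻⁴) · mol⁻¹ · (kg·m²·s⁻²·A⁻²) = kg·m⁶·s⁻⁶·A⁻²·mol⁻¹.

kg·m⁶·s⁻⁶·A⁻²·mol⁻¹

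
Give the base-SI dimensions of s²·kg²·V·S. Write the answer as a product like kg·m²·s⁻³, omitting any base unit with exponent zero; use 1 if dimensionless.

kg²·s²·A

V = W/A (potential = power per current),
    = kg·m²·s⁻³·A⁻¹.
S = 1/Ω (conductance is reciprocal resistance),
    = kg⁻¹·m⁻²·s³·A².
Combining: s²·kg²·V·S = s² · kg² · (kg·m²·s⁻³·A⁻¹) · (kg⁻¹·m⁻²·s³·A²) = kg²·s²·A.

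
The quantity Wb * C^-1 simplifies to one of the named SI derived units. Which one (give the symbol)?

Wb = V·s (flux: a volt is a weber per second),
    = kg·m²·s⁻²·A⁻¹.
C = A·s = s·A (charge = current × time).
So C⁻¹ = s⁻¹·A⁻¹.
Combining: Wb·C⁻¹ = (kg·m²·s⁻²·A⁻¹) · (s⁻¹·A⁻¹) = kg·m²·s⁻³·A⁻².
kg·m²·s⁻³·A⁻² is the base-SI form of the ohm.

Ω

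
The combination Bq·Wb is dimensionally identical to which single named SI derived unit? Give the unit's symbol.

V

Bq = s⁻¹.
Wb = kg·m²·s⁻²·A⁻¹.
Combining: Bq·Wb = s⁻¹ · (kg·m²·s⁻²·A⁻¹) = kg·m²·s⁻³·A⁻¹.
kg·m²·s⁻³·A⁻¹ is the base-SI form of the volt.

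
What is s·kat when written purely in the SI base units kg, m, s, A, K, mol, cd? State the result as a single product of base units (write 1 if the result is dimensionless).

mol

kat = mol/s = s⁻¹·mol (catalytic activity).
Combining: s·kat = s · (s⁻¹·mol) = mol.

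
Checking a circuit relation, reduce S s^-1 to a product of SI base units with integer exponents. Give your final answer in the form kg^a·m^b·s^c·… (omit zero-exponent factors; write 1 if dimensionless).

kg⁻¹·m⁻²·s²·A²

S = 1/Ω (conductance is reciprocal resistance),
    = kg⁻¹·m⁻²·s³·A².
Combining: S·s⁻¹ = (kg⁻¹·m⁻²·s³·A²) · s⁻¹ = kg⁻¹·m⁻²·s²·A².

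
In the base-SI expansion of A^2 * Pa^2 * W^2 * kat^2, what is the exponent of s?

Pa = N/m² (pressure = force per area),
    = kg·m⁻¹·s⁻².
So Pa² = kg²·m⁻²·s⁻⁴.
W = J/s (power = energy per time),
    = kg·m²·s⁻³.
So W² = kg²·m⁴·s⁻⁶.
kat = mol/s = s⁻¹·mol (catalytic activity).
So kat² = s⁻²·mol².
Combining: A²·Pa²·W²·kat² = A² · (kg²·m⁻²·s⁻⁴) · (kg²·m⁴·s⁻⁶) · (s⁻²·mol²) = kg⁴·m²·s⁻¹²·A²·mol².
The exponent of s is -12.

-12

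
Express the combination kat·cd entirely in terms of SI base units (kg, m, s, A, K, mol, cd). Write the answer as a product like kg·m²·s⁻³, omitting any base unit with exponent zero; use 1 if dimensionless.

s⁻¹·mol·cd

kat = s⁻¹·mol.
Combining: kat·cd = (s⁻¹·mol) · cd = s⁻¹·mol·cd.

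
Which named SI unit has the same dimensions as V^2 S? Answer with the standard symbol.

V = W/A (potential = power per current),
    = kg·m²·s⁻³·A⁻¹.
So V² = kg²·m⁴·s⁻⁶·A⁻².
S = 1/Ω (conductance is reciprocal resistance),
    = kg⁻¹·m⁻²·s³·A².
Combining: V²·S = (kg²·m⁴·s⁻⁶·A⁻²) · (kg⁻¹·m⁻²·s³·A²) = kg·m²·s⁻³.
kg·m²·s⁻³ is the base-SI form of the watt.

W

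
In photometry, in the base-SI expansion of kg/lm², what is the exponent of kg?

1

lm = cd.
So lm⁻² = cd⁻².
Combining: lm⁻²·kg = cd⁻² · kg = kg·cd⁻².
The exponent of kg is 1.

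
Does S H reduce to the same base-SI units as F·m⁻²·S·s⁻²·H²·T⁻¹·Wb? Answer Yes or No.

Left side:
  S = kg⁻¹·m⁻²·s³·A².
  H = kg·m²·s⁻²·A⁻².
  Combining: S·H = (kg⁻¹·m⁻²·s³·A²) · (kg·m²·s⁻²·A⁻²) = s.
Right side:
  F = C/V (capacitance = charge per voltage),
      = A·s/(kg·m²·s⁻³·A⁻¹) (substituting C and V),
      = kg⁻¹·m⁻²·s⁴·A².
  S = 1/Ω (conductance is reciprocal resistance),
      = kg⁻¹·m⁻²·s³·A².
  H = Wb/A (inductance = flux per current),
      = kg·m²·s⁻²·A⁻².
  So H² = kg²·m⁴·s⁻⁴·A⁻⁴.
  T = Wb/m² (flux density = flux per area),
      = kg·s⁻²·A⁻¹.
  So T⁻¹ = kg⁻¹·s²·A.
  Wb = V·s (flux: a volt is a weber per second),
      = kg·m²·s⁻²·A⁻¹.
  Combining: F·m⁻²·S·s⁻²·H²·T⁻¹·Wb = (kg⁻¹·m⁻²·s⁴·A²) · m⁻² · (kg⁻¹·m⁻²·s³·A²) · s⁻² · (kg²·m⁴·s⁻⁴·A⁻⁴) · (kg⁻¹·s²·A) · (kg·m²·s⁻²·A⁻¹) = s.
Both reduce to s.

Yes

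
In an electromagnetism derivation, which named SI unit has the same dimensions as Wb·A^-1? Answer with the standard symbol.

H

Wb = kg·m²·s⁻²·A⁻¹.
Combining: Wb·A⁻¹ = (kg·m²·s⁻²·A⁻¹) · A⁻¹ = kg·m²·s⁻²·A⁻².
kg·m²·s⁻²·A⁻² is the base-SI form of the henry.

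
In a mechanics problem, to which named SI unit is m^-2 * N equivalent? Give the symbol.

N = kg·m·s⁻².
Combining: m⁻²·N = m⁻² · (kg·m·s⁻²) = kg·m⁻¹·s⁻².
kg·m⁻¹·s⁻² is the base-SI form of the pascal.

Pa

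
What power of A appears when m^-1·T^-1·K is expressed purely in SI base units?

T = kg·s⁻²·A⁻¹.
So T⁻¹ = kg⁻¹·s²·A.
Combining: m⁻¹·T⁻¹·K = m⁻¹ · (kg⁻¹·s²·A) · K = kg⁻¹·m⁻¹·s²·A·K.
The exponent of A is 1.

1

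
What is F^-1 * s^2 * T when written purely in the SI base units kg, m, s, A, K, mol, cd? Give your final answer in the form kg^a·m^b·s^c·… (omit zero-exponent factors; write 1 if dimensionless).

kg²·m²·s⁻⁴·A⁻³

F = C/V (capacitance = charge per voltage),
    = A·s/(kg·m²·s⁻³·A⁻¹) (substituting C and V),
    = kg⁻¹·m⁻²·s⁴·A².
So F⁻¹ = kg·m²·s⁻⁴·A⁻².
T = Wb/m² (flux density = flux per area),
    = kg·s⁻²·A⁻¹.
Combining: F⁻¹·s²·T = (kg·m²·s⁻⁴·A⁻²) · s² · (kg·s⁻²·A⁻¹) = kg²·m²·s⁻⁴·A⁻³.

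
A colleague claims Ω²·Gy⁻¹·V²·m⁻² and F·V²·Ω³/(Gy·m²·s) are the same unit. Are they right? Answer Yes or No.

Left side:
  Ω = kg·m²·s⁻³·A⁻².
  So Ω² = kg²·m⁴·s⁻⁶·A⁻⁴.
  Gy = m²·s⁻².
  So Gy⁻¹ = m⁻²·s².
  V = kg·m²·s⁻³·A⁻¹.
  So V² = kg²·m⁴·s⁻⁶·A⁻².
  Combining: Ω²·Gy⁻¹·V²·m⁻² = (kg²·m⁴·s⁻⁶·A⁻⁴) · (m⁻²·s²) · (kg²·m⁴·s⁻⁶·A⁻²) · m⁻² = kg⁴·m⁴·s⁻¹⁰·A⁻⁶.
Right side:
  F = kg⁻¹·m⁻²·s⁴·A².
  Gy = m²·s⁻².
  So Gy⁻¹ = m⁻²·s².
  V = kg·m²·s⁻³·A⁻¹.
  So V² = kg²·m⁴·s⁻⁶·A⁻².
  Ω = kg·m²·s⁻³·A⁻².
  So Ω³ = kg³·m⁶·s⁻⁹·A⁻⁶.
  Combining: F·Gy⁻¹·m⁻²·V²·s⁻¹·Ω³ = (kg⁻¹·m⁻²·s⁴·A²) · (m⁻²·s²) · m⁻² · (kg²·m⁴·s⁻⁶·A⁻²) · s⁻¹ · (kg³·m⁶·s⁻⁹·A⁻⁶) = kg⁴·m⁴·s⁻¹⁰·A⁻⁶.
Both reduce to kg⁴·m⁴·s⁻¹⁰·A⁻⁶.

Yes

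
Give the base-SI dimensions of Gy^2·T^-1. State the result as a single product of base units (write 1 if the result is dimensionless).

kg⁻¹·m⁴·s⁻²·A

Gy = m²·s⁻².
So Gy² = m⁴·s⁻⁴.
T = kg·s⁻²·A⁻¹.
So T⁻¹ = kg⁻¹·s²·A.
Combining: Gy²·T⁻¹ = (m⁴·s⁻⁴) · (kg⁻¹·s²·A) = kg⁻¹·m⁴·s⁻²·A.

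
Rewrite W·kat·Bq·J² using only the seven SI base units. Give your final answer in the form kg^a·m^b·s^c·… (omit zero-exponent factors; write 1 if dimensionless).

kg³·m⁶·s⁻⁹·mol

W = kg·m²·s⁻³.
kat = s⁻¹·mol.
Bq = s⁻¹.
J = kg·m²·s⁻².
So J² = kg²·m⁴·s⁻⁴.
Combining: W·kat·Bq·J² = (kg·m²·s⁻³) · (s⁻¹·mol) · s⁻¹ · (kg²·m⁴·s⁻⁴) = kg³·m⁶·s⁻⁹·mol.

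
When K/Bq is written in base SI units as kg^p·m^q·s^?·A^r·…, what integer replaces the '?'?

Bq = s⁻¹.
So Bq⁻¹ = s.
Combining: Bq⁻¹·K = s · K = s·K.
The exponent of s is 1.

1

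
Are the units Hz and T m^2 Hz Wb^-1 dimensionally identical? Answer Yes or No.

Left side:
  Hz = s⁻¹.
Right side:
  T = Wb/m² (flux density = flux per area),
      = kg·s⁻²·A⁻¹.
  Hz = 1/s = s⁻¹ (frequency is cycles per second).
  Wb = V·s (flux: a volt is a weber per second),
      = kg·m²·s⁻²·A⁻¹.
  So Wb⁻¹ = kg⁻¹·m⁻²·s²·A.
  Combining: T·m²·Hz·Wb⁻¹ = (kg·s⁻²·A⁻¹) · m² · s⁻¹ · (kg⁻¹·m⁻²·s²·A) = s⁻¹.
Both reduce to s⁻¹.

Yes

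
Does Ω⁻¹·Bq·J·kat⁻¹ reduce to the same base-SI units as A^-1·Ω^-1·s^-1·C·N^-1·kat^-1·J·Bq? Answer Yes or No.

Left side:
  Ω = V/A (resistance = voltage per current),
      = kg·m²·s⁻³·A⁻².
  So Ω⁻¹ = kg⁻¹·m⁻²·s³·A².
  Bq = 1/s = s⁻¹ (activity is decays per second).
  J = N·m (work = force × distance),
      = kg·m²·s⁻².
  kat = mol/s = s⁻¹·mol (catalytic activity).
  So kat⁻¹ = s·mol⁻¹.
  Combining: Ω⁻¹·Bq·J·kat⁻¹ = (kg⁻¹·m⁻²·s³·A²) · s⁻¹ · (kg·m²·s⁻²) · (s·mol⁻¹) = s·A²·mol⁻¹.
Right side:
  Ω = kg·m²·s⁻³·A⁻².
  So Ω⁻¹ = kg⁻¹·m⁻²·s³·A².
  C = s·A.
  N = kg·m·s⁻².
  So N⁻¹ = kg⁻¹·m⁻¹·s².
  kat = s⁻¹·mol.
  So kat⁻¹ = s·mol⁻¹.
  J = kg·m²·s⁻².
  Bq = s⁻¹.
  Combining: A⁻¹·Ω⁻¹·s⁻¹·C·N⁻¹·kat⁻¹·J·Bq = A⁻¹ · (kg⁻¹·m⁻²·s³·A²) · s⁻¹ · (s·A) · (kg⁻¹·m⁻¹·s²) · (s·mol⁻¹) · (kg·m²·s⁻²) · s⁻¹ = kg⁻¹·m⁻¹·s³·A²·mol⁻¹.
Left is s·A²·mol⁻¹; right is kg⁻¹·m⁻¹·s³·A²·mol⁻¹ — different.

No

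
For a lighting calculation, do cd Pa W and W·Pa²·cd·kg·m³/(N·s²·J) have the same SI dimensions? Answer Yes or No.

No

Left side:
  Pa = kg·m⁻¹·s⁻².
  W = kg·m²·s⁻³.
  Combining: cd·Pa·W = cd · (kg·m⁻¹·s⁻²) · (kg·m²·s⁻³) = kg²·m·s⁻⁵·cd.
Right side:
  W = J/s (power = energy per time),
      = kg·m²·s⁻³.
  Pa = N/m² (pressure = force per area),
      = kg·m⁻¹·s⁻².
  So Pa² = kg²·m⁻²·s⁻⁴.
  N = kg·m/s² = kg·m·s⁻² (force = mass × acceleration).
  So N⁻¹ = kg⁻¹·m⁻¹·s².
  J = N·m (work = force × distance),
      = kg·m²·s⁻².
  So J⁻¹ = kg⁻¹·m⁻²·s².
  Combining: W·Pa²·N⁻¹·s⁻²·cd·J⁻¹·kg·m³ = (kg·m²·s⁻³) · (kg²·m⁻²·s⁻⁴) · (kg⁻¹·m⁻¹·s²) · s⁻² · cd · (kg⁻¹·m⁻²·s²) · kg · m³ = kg²·s⁻⁵·cd.
Left is kg²·m·s⁻⁵·cd; right is kg²·s⁻⁵·cd — different.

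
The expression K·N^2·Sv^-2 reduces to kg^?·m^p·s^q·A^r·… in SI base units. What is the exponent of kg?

2

N = kg·m·s⁻².
So N² = kg²·m²·s⁻⁴.
Sv = m²·s⁻².
So Sv⁻² = m⁻⁴·s⁴.
Combining: K·N²·Sv⁻² = K · (kg²·m²·s⁻⁴) · (m⁻⁴·s⁴) = kg²·m⁻²·K.
The exponent of kg is 2.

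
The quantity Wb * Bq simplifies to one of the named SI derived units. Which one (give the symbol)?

Wb = kg·m²·s⁻²·A⁻¹.
Bq = s⁻¹.
Combining: Wb·Bq = (kg·m²·s⁻²·A⁻¹) · s⁻¹ = kg·m²·s⁻³·A⁻¹.
kg·m²·s⁻³·A⁻¹ is the base-SI form of the volt.

V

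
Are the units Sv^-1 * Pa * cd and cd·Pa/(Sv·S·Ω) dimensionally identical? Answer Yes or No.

Yes

Left side:
  Sv = J/kg (equivalent dose = energy per mass),
      = m²·s⁻².
  So Sv⁻¹ = m⁻²·s².
  Pa = N/m² (pressure = force per area),
      = kg·m⁻¹·s⁻².
  Combining: Sv⁻¹·Pa·cd = (m⁻²·s²) · (kg·m⁻¹·s⁻²) · cd = kg·m⁻³·cd.
Right side:
  Sv = m²·s⁻².
  So Sv⁻¹ = m⁻²·s².
  S = kg⁻¹·m⁻²·s³·A².
  So S⁻¹ = kg·m²·s⁻³·A⁻².
  Ω = kg·m²·s⁻³·A⁻².
  So Ω⁻¹ = kg⁻¹·m⁻²·s³·A².
  Pa = kg·m⁻¹·s⁻².
  Combining: Sv⁻¹·cd·S⁻¹·Ω⁻¹·Pa = (m⁻²·s²) · cd · (kg·m²·s⁻³·A⁻²) · (kg⁻¹·m⁻²·s³·A²) · (kg·m⁻¹·s⁻²) = kg·m⁻³·cd.
Both reduce to kg·m⁻³·cd.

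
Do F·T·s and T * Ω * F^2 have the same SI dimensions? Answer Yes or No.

Yes

Left side:
  F = C/V (capacitance = charge per voltage),
      = A·s/(kg·m²·s⁻³·A⁻¹) (substituting C and V),
      = kg⁻¹·m⁻²·s⁴·A².
  T = Wb/m² (flux density = flux per area),
      = kg·s⁻²·A⁻¹.
  Combining: F·T·s = (kg⁻¹·m⁻²·s⁴·A²) · (kg·s⁻²·A⁻¹) · s = m⁻²·s³·A.
Right side:
  T = kg·s⁻²·A⁻¹.
  Ω = kg·m²·s⁻³·A⁻².
  F = kg⁻¹·m⁻²·s⁴·A².
  So F² = kg⁻²·m⁻⁴·s⁸·A⁴.
  Combining: T·Ω·F² = (kg·s⁻²·A⁻¹) · (kg·m²·s⁻³·A⁻²) · (kg⁻²·m⁻⁴·s⁸·A⁴) = m⁻²·s³·A.
Both reduce to m⁻²·s³·A.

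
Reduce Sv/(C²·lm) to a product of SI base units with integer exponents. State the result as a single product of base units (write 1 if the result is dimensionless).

Sv = J/kg (equivalent dose = energy per mass),
    = m²·s⁻².
C = A·s = s·A (charge = current × time).
So C⁻² = s⁻²·A⁻².
lm = cd·sr = cd (luminous flux; sr is dimensionless).
So lm⁻¹ = cd⁻¹.
Combining: Sv·C⁻²·lm⁻¹ = (m²·s⁻²) · (s⁻²·A⁻²) · cd⁻¹ = m²·s⁻⁴·A⁻²·cd⁻¹.

m²·s⁻⁴·A⁻²·cd⁻¹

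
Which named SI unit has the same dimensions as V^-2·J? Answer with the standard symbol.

F

V = W/A (potential = power per current),
    = kg·m²·s⁻³·A⁻¹.
So V⁻² = kg⁻²·m⁻⁴·s⁶·A².
J = N·m (work = force × distance),
    = kg·m²·s⁻².
Combining: V⁻²·J = (kg⁻²·m⁻⁴·s⁶·A²) · (kg·m²·s⁻²) = kg⁻¹·m⁻²·s⁴·A².
kg⁻¹·m⁻²·s⁴·A² is the base-SI form of the farad.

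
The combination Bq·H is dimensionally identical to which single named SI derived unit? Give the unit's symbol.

Bq = 1/s = s⁻¹ (activity is decays per second).
H = Wb/A (inductance = flux per current),
    = kg·m²·s⁻²·A⁻².
Combining: Bq·H = s⁻¹ · (kg·m²·s⁻²·A⁻²) = kg·m²·s⁻³·A⁻².
kg·m²·s⁻³·A⁻² is the base-SI form of the ohm.

Ω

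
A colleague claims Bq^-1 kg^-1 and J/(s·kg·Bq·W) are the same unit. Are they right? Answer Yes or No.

Yes

Left side:
  Bq = s⁻¹.
  So Bq⁻¹ = s.
  Combining: Bq⁻¹·kg⁻¹ = s · kg⁻¹ = kg⁻¹·s.
Right side:
  J = N·m (work = force × distance),
      = kg·m²·s⁻².
  Bq = 1/s = s⁻¹ (activity is decays per second).
  So Bq⁻¹ = s.
  W = J/s (power = energy per time),
      = kg·m²·s⁻³.
  So W⁻¹ = kg⁻¹·m⁻²·s³.
  Combining: J·s⁻¹·kg⁻¹·Bq⁻¹·W⁻¹ = (kg·m²·s⁻²) · s⁻¹ · kg⁻¹ · s · (kg⁻¹·m⁻²·s³) = kg⁻¹·s.
Both reduce to kg⁻¹·s.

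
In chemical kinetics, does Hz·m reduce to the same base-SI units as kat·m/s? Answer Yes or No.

Left side:
  Hz = 1/s = s⁻¹ (frequency is cycles per second).
  Combining: Hz·m = s⁻¹ · m = m·s⁻¹.
Right side:
  kat = s⁻¹·mol.
  Combining: s⁻¹·kat·m = s⁻¹ · (s⁻¹·mol) · m = m·s⁻²·mol.
Left is m·s⁻¹; right is m·s⁻²·mol — different.

No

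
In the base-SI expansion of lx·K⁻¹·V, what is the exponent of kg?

1

lx = lm/m² (illuminance = luminous flux per area),
    = m⁻²·cd.
V = W/A (potential = power per current),
    = kg·m²·s⁻³·A⁻¹.
Combining: lx·K⁻¹·V = (m⁻²·cd) · K⁻¹ · (kg·m²·s⁻³·A⁻¹) = kg·s⁻³·A⁻¹·K⁻¹·cd.
The exponent of kg is 1.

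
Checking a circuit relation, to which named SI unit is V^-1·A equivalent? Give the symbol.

V = W/A (potential = power per current),
    = kg·m²·s⁻³·A⁻¹.
So V⁻¹ = kg⁻¹·m⁻²·s³·A.
Combining: V⁻¹·A = (kg⁻¹·m⁻²·s³·A) · A = kg⁻¹·m⁻²·s³·A².
kg⁻¹·m⁻²·s³·A² is the base-SI form of the siemens.

S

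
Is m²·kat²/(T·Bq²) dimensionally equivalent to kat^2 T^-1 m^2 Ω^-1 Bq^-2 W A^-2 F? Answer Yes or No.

No

Left side:
  T = kg·s⁻²·A⁻¹.
  So T⁻¹ = kg⁻¹·s²·A.
  kat = s⁻¹·mol.
  So kat² = s⁻²·mol².
  Bq = s⁻¹.
  So Bq⁻² = s².
  Combining: m²·T⁻¹·kat²·Bq⁻² = m² · (kg⁻¹·s²·A) · (s⁻²·mol²) · s² = kg⁻¹·m²·s²·A·mol².
Right side:
  kat = mol/s = s⁻¹·mol (catalytic activity).
  So kat² = s⁻²·mol².
  T = Wb/m² (flux density = flux per area),
      = kg·s⁻²·A⁻¹.
  So T⁻¹ = kg⁻¹·s²·A.
  Ω = V/A (resistance = voltage per current),
      = kg·m²·s⁻³·A⁻².
  So Ω⁻¹ = kg⁻¹·m⁻²·s³·A².
  Bq = 1/s = s⁻¹ (activity is decays per second).
  So Bq⁻² = s².
  W = J/s (power = energy per time),
      = kg·m²·s⁻³.
  F = C/V (capacitance = charge per voltage),
      = A·s/(kg·m²·s⁻³·A⁻¹) (substituting C and V),
      = kg⁻¹·m⁻²·s⁴·A².
  Combining: kat²·T⁻¹·m²·Ω⁻¹·Bq⁻²·W·A⁻²·F = (s⁻²·mol²) · (kg⁻¹·s²·A) · m² · (kg⁻¹·m⁻²·s³·A²) · s² · (kg·m²·s⁻³) · A⁻² · (kg⁻¹·m⁻²·s⁴·A²) = kg⁻²·s⁶·A³·mol².
Left is kg⁻¹·m²·s²·A·mol²; right is kg⁻²·s⁶·A³·mol² — different.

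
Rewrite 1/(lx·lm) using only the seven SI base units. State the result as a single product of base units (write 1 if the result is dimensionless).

lx = lm/m² (illuminance = luminous flux per area),
    = m⁻²·cd.
So lx⁻¹ = m²·cd⁻¹.
lm = cd·sr = cd (luminous flux; sr is dimensionless).
So lm⁻¹ = cd⁻¹.
Combining: lx⁻¹·lm⁻¹ = (m²·cd⁻¹) · cd⁻¹ = m²·cd⁻².

m²·cd⁻²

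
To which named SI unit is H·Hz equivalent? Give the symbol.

H = Wb/A (inductance = flux per current),
    = kg·m²·s⁻²·A⁻².
Hz = 1/s = s⁻¹ (frequency is cycles per second).
Combining: H·Hz = (kg·m²·s⁻²·A⁻²) · s⁻¹ = kg·m²·s⁻³·A⁻².
kg·m²·s⁻³·A⁻² is the base-SI form of the ohm.

Ω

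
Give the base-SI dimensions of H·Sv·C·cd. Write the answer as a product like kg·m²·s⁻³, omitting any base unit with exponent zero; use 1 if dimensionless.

H = Wb/A (inductance = flux per current),
    = kg·m²·s⁻²·A⁻².
Sv = J/kg (equivalent dose = energy per mass),
    = m²·s⁻².
C = A·s = s·A (charge = current × time).
Combining: H·Sv·C·cd = (kg·m²·s⁻²·A⁻²) · (m²·s⁻²) · (s·A) · cd = kg·m⁴·s⁻³·A⁻¹·cd.

kg·m⁴·s⁻³·A⁻¹·cd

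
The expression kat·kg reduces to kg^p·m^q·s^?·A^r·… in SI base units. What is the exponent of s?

-1

kat = mol/s = s⁻¹·mol (catalytic activity).
Combining: kat·kg = (s⁻¹·mol) · kg = kg·s⁻¹·mol.
The exponent of s is -1.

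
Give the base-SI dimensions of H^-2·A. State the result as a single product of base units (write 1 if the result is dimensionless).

kg⁻²·m⁻⁴·s⁴·A⁵

H = kg·m²·s⁻²·A⁻².
So H⁻² = kg⁻²·m⁻⁴·s⁴·A⁴.
Combining: H⁻²·A = (kg⁻²·m⁻⁴·s⁴·A⁴) · A = kg⁻²·m⁻⁴·s⁴·A⁵.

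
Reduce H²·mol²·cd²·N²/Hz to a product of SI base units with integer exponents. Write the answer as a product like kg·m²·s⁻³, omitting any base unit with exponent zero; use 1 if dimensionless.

H = kg·m²·s⁻²·A⁻².
So H² = kg²·m⁴·s⁻⁴·A⁻⁴.
Hz = s⁻¹.
So Hz⁻¹ = s.
N = kg·m·s⁻².
So N² = kg²·m²·s⁻⁴.
Combining: H²·Hz⁻¹·mol²·cd²·N² = (kg²·m⁴·s⁻⁴·A⁻⁴) · s · mol² · cd² · (kg²·m²·s⁻⁴) = kg⁴·m⁶·s⁻⁷·A⁻⁴·mol²·cd².

kg⁴·m⁶·s⁻⁷·A⁻⁴·mol²·cd²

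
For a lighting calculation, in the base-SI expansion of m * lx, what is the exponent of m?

-1

lx = lm/m² (illuminance = luminous flux per area),
    = m⁻²·cd.
Combining: m·lx = m · (m⁻²·cd) = m⁻¹·cd.
The exponent of m is -1.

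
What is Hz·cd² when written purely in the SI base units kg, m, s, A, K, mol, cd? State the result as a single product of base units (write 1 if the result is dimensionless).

Hz = 1/s = s⁻¹ (frequency is cycles per second).
Combining: Hz·cd² = s⁻¹ · cd² = s⁻¹·cd².

s⁻¹·cd²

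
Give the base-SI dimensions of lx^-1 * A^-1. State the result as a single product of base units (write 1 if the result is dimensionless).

lx = lm/m² (illuminance = luminous flux per area),
    = m⁻²·cd.
So lx⁻¹ = m²·cd⁻¹.
Combining: lx⁻¹·A⁻¹ = (m²·cd⁻¹) · A⁻¹ = m²·A⁻¹·cd⁻¹.

m²·A⁻¹·cd⁻¹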